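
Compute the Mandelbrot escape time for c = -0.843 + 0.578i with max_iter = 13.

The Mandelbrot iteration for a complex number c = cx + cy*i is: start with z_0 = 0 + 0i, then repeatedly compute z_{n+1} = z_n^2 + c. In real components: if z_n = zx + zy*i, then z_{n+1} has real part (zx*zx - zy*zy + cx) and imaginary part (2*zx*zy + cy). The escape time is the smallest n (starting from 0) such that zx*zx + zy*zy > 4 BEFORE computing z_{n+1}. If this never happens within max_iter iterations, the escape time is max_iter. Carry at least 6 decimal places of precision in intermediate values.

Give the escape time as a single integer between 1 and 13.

Answer: 5

Derivation:
z_0 = 0 + 0i, c = -0.8430 + 0.5780i
Iter 1: z = -0.8430 + 0.5780i, |z|^2 = 1.0447
Iter 2: z = -0.4664 + -0.3965i, |z|^2 = 0.3748
Iter 3: z = -0.7827 + 0.9479i, |z|^2 = 1.5110
Iter 4: z = -1.1289 + -0.9057i, |z|^2 = 2.0949
Iter 5: z = -0.3889 + 2.6231i, |z|^2 = 7.0317
Escaped at iteration 5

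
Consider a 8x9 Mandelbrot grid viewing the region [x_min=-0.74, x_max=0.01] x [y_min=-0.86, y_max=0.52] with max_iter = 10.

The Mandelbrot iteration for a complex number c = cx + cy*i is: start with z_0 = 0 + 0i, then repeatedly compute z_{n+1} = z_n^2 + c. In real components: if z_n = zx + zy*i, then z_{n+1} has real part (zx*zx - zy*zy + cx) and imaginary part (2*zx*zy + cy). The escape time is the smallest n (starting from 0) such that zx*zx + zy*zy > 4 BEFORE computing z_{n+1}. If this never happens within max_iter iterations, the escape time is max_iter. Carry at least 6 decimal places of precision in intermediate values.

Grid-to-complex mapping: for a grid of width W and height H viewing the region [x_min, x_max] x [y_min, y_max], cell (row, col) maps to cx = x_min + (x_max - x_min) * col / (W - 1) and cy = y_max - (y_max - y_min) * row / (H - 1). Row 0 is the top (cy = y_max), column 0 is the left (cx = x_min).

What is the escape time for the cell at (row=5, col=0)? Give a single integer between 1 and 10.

z_0 = 0 + 0i, c = -0.7400 + -0.3425i
Iter 1: z = -0.7400 + -0.3425i, |z|^2 = 0.6649
Iter 2: z = -0.3097 + 0.1644i, |z|^2 = 0.1229
Iter 3: z = -0.6711 + -0.4443i, |z|^2 = 0.6478
Iter 4: z = -0.4870 + 0.2539i, |z|^2 = 0.3017
Iter 5: z = -0.5672 + -0.5898i, |z|^2 = 0.6696
Iter 6: z = -0.7661 + 0.3266i, |z|^2 = 0.6936
Iter 7: z = -0.2598 + -0.8430i, |z|^2 = 0.7781
Iter 8: z = -1.3831 + 0.0955i, |z|^2 = 1.9222
Iter 9: z = 1.1639 + -0.6066i, |z|^2 = 1.7227

Answer: 10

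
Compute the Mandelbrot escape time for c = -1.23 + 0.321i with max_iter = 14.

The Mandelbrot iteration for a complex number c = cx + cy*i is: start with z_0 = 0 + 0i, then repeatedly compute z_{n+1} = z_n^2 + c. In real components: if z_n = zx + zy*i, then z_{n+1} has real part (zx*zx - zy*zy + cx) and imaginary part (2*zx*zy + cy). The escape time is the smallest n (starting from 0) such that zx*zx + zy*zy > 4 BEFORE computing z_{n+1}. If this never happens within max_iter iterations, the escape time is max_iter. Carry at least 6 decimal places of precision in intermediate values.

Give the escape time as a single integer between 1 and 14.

z_0 = 0 + 0i, c = -1.2300 + 0.3210i
Iter 1: z = -1.2300 + 0.3210i, |z|^2 = 1.6159
Iter 2: z = 0.1799 + -0.4687i, |z|^2 = 0.2520
Iter 3: z = -1.4173 + 0.1524i, |z|^2 = 2.0319
Iter 4: z = 0.7555 + -0.1110i, |z|^2 = 0.5831
Iter 5: z = -0.6716 + 0.1532i, |z|^2 = 0.4745
Iter 6: z = -0.8025 + 0.1152i, |z|^2 = 0.6572
Iter 7: z = -0.5993 + 0.1361i, |z|^2 = 0.3777
Iter 8: z = -0.8894 + 0.1578i, |z|^2 = 0.8159
Iter 9: z = -0.4639 + 0.0402i, |z|^2 = 0.2168
Iter 10: z = -1.0164 + 0.2837i, |z|^2 = 1.1135
Iter 11: z = -0.2774 + -0.2556i, |z|^2 = 0.1423
Iter 12: z = -1.2184 + 0.4628i, |z|^2 = 1.6987
Iter 13: z = 0.0403 + -0.8068i, |z|^2 = 0.6526

Answer: 14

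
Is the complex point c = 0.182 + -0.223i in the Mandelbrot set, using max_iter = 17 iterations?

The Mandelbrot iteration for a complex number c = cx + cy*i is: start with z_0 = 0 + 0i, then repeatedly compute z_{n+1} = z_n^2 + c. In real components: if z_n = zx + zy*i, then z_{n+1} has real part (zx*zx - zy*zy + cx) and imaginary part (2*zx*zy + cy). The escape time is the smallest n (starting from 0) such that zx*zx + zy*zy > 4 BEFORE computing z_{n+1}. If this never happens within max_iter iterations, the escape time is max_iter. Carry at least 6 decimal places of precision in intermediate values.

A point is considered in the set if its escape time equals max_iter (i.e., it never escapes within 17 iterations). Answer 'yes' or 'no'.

z_0 = 0 + 0i, c = 0.1820 + -0.2230i
Iter 1: z = 0.1820 + -0.2230i, |z|^2 = 0.0829
Iter 2: z = 0.1654 + -0.3042i, |z|^2 = 0.1199
Iter 3: z = 0.1168 + -0.3236i, |z|^2 = 0.1184
Iter 4: z = 0.0909 + -0.2986i, |z|^2 = 0.0974
Iter 5: z = 0.1011 + -0.2773i, |z|^2 = 0.0871
Iter 6: z = 0.1153 + -0.2791i, |z|^2 = 0.0912
Iter 7: z = 0.1174 + -0.2874i, |z|^2 = 0.0964
Iter 8: z = 0.1132 + -0.2905i, |z|^2 = 0.0972
Iter 9: z = 0.1104 + -0.2888i, |z|^2 = 0.0956
Iter 10: z = 0.1108 + -0.2868i, |z|^2 = 0.0945
Iter 11: z = 0.1120 + -0.2866i, |z|^2 = 0.0947
Iter 12: z = 0.1124 + -0.2872i, |z|^2 = 0.0951
Iter 13: z = 0.1122 + -0.2876i, |z|^2 = 0.0953
Iter 14: z = 0.1119 + -0.2875i, |z|^2 = 0.0952
Iter 15: z = 0.1119 + -0.2873i, |z|^2 = 0.0951
Iter 16: z = 0.1120 + -0.2873i, |z|^2 = 0.0951
Did not escape in 17 iterations → in set

Answer: yes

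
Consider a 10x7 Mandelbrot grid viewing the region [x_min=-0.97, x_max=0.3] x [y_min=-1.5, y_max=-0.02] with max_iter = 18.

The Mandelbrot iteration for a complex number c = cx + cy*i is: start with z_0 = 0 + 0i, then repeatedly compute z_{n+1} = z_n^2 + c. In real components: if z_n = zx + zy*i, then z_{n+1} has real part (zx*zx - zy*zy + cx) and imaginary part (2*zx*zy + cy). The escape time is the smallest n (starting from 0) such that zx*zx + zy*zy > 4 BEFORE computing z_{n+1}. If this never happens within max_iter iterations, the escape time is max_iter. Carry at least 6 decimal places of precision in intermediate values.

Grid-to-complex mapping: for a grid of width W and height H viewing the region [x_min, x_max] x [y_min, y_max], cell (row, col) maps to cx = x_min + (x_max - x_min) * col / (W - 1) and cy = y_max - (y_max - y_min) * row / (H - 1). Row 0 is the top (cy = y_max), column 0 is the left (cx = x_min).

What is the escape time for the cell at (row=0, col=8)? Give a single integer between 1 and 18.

Answer: 18

Derivation:
z_0 = 0 + 0i, c = 0.1589 + -0.0200i
Iter 1: z = 0.1589 + -0.0200i, |z|^2 = 0.0256
Iter 2: z = 0.1837 + -0.0264i, |z|^2 = 0.0345
Iter 3: z = 0.1920 + -0.0297i, |z|^2 = 0.0377
Iter 4: z = 0.1949 + -0.0314i, |z|^2 = 0.0390
Iter 5: z = 0.1959 + -0.0322i, |z|^2 = 0.0394
Iter 6: z = 0.1962 + -0.0326i, |z|^2 = 0.0396
Iter 7: z = 0.1963 + -0.0328i, |z|^2 = 0.0396
Iter 8: z = 0.1964 + -0.0329i, |z|^2 = 0.0396
Iter 9: z = 0.1964 + -0.0329i, |z|^2 = 0.0396
Iter 10: z = 0.1964 + -0.0329i, |z|^2 = 0.0396
Iter 11: z = 0.1964 + -0.0329i, |z|^2 = 0.0396
Iter 12: z = 0.1964 + -0.0329i, |z|^2 = 0.0396
Iter 13: z = 0.1964 + -0.0329i, |z|^2 = 0.0396
Iter 14: z = 0.1964 + -0.0329i, |z|^2 = 0.0396
Iter 15: z = 0.1964 + -0.0329i, |z|^2 = 0.0396
Iter 16: z = 0.1964 + -0.0329i, |z|^2 = 0.0396
Iter 17: z = 0.1964 + -0.0329i, |z|^2 = 0.0396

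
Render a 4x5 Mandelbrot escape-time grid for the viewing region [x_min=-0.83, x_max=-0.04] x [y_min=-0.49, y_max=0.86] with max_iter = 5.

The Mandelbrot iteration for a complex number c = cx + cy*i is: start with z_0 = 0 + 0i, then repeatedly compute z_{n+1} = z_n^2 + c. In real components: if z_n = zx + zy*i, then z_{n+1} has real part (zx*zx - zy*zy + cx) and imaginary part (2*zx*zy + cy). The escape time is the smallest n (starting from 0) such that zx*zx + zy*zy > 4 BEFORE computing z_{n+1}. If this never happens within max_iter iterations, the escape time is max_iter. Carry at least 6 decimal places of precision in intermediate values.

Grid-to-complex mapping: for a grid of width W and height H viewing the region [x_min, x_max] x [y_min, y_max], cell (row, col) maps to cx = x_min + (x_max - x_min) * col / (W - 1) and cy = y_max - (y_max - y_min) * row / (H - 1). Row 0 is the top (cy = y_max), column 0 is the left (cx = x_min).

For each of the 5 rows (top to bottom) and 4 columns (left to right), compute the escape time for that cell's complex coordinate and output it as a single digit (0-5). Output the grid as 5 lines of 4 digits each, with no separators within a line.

Answer: 4455
5555
5555
5555
5555

Derivation:
(row=0, col=0): c = -0.8300 + 0.8600i → escape time 4
(row=0, col=1): c = -0.5667 + 0.8600i → escape time 4
(row=0, col=2): c = -0.3033 + 0.8600i → escape time 5
(row=0, col=3): c = -0.0400 + 0.8600i → escape time 5
(row=1, col=0): c = -0.8300 + 0.5225i → escape time 5
(row=1, col=1): c = -0.5667 + 0.5225i → escape time 5
(row=1, col=2): c = -0.3033 + 0.5225i → escape time 5
(row=1, col=3): c = -0.0400 + 0.5225i → escape time 5
(row=2, col=0): c = -0.8300 + 0.1850i → escape time 5
(row=2, col=1): c = -0.5667 + 0.1850i → escape time 5
(row=2, col=2): c = -0.3033 + 0.1850i → escape time 5
(row=2, col=3): c = -0.0400 + 0.1850i → escape time 5
(row=3, col=0): c = -0.8300 + -0.1525i → escape time 5
(row=3, col=1): c = -0.5667 + -0.1525i → escape time 5
(row=3, col=2): c = -0.3033 + -0.1525i → escape time 5
(row=3, col=3): c = -0.0400 + -0.1525i → escape time 5
(row=4, col=0): c = -0.8300 + -0.4900i → escape time 5
(row=4, col=1): c = -0.5667 + -0.4900i → escape time 5
(row=4, col=2): c = -0.3033 + -0.4900i → escape time 5
(row=4, col=3): c = -0.0400 + -0.4900i → escape time 5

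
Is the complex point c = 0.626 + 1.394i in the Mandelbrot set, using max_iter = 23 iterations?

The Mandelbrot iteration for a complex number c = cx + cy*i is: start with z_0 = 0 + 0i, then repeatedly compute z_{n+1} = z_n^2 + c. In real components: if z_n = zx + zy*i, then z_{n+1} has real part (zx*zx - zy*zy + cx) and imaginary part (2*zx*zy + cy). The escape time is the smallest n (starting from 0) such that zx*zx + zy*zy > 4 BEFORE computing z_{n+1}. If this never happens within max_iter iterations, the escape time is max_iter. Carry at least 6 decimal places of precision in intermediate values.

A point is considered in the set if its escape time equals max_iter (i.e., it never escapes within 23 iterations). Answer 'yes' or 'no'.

Answer: no

Derivation:
z_0 = 0 + 0i, c = 0.6260 + 1.3940i
Iter 1: z = 0.6260 + 1.3940i, |z|^2 = 2.3351
Iter 2: z = -0.9254 + 3.1393i, |z|^2 = 10.7114
Escaped at iteration 2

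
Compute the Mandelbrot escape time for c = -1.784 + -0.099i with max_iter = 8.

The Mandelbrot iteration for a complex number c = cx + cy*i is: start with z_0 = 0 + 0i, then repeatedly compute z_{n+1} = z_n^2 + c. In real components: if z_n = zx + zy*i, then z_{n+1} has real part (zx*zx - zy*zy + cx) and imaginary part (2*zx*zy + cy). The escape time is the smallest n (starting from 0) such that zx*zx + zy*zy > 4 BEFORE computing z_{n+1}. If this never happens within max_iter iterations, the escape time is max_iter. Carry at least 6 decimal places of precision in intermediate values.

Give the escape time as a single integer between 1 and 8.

z_0 = 0 + 0i, c = -1.7840 + -0.0990i
Iter 1: z = -1.7840 + -0.0990i, |z|^2 = 3.1925
Iter 2: z = 1.3889 + 0.2542i, |z|^2 = 1.9936
Iter 3: z = 0.0803 + 0.6072i, |z|^2 = 0.3751
Iter 4: z = -2.1462 + -0.0015i, |z|^2 = 4.6063
Escaped at iteration 4

Answer: 4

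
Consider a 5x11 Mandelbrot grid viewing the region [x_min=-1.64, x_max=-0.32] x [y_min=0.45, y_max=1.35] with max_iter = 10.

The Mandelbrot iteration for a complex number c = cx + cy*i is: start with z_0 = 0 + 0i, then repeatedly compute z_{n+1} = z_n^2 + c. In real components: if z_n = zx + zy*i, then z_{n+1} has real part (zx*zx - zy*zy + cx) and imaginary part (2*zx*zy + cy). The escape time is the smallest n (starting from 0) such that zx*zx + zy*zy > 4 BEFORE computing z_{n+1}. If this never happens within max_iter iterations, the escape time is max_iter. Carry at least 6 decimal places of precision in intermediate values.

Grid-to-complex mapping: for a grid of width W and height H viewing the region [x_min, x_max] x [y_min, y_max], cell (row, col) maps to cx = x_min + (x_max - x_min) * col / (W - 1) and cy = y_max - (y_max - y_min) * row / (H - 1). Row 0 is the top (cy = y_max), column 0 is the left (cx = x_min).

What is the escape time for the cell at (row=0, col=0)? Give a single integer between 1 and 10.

Answer: 1

Derivation:
z_0 = 0 + 0i, c = -1.6400 + 1.3500i
Iter 1: z = -1.6400 + 1.3500i, |z|^2 = 4.5121
Escaped at iteration 1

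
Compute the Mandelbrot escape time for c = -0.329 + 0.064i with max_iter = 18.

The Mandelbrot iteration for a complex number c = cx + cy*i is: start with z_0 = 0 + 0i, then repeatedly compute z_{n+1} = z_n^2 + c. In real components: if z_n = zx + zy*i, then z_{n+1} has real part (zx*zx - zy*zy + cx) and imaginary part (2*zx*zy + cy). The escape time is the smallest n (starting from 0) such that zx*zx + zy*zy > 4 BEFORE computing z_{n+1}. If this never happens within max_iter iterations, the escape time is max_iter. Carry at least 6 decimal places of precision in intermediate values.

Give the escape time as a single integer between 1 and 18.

Answer: 18

Derivation:
z_0 = 0 + 0i, c = -0.3290 + 0.0640i
Iter 1: z = -0.3290 + 0.0640i, |z|^2 = 0.1123
Iter 2: z = -0.2249 + 0.0219i, |z|^2 = 0.0510
Iter 3: z = -0.2789 + 0.0542i, |z|^2 = 0.0807
Iter 4: z = -0.2541 + 0.0338i, |z|^2 = 0.0657
Iter 5: z = -0.2656 + 0.0468i, |z|^2 = 0.0727
Iter 6: z = -0.2607 + 0.0391i, |z|^2 = 0.0695
Iter 7: z = -0.2626 + 0.0436i, |z|^2 = 0.0708
Iter 8: z = -0.2620 + 0.0411i, |z|^2 = 0.0703
Iter 9: z = -0.2621 + 0.0425i, |z|^2 = 0.0705
Iter 10: z = -0.2621 + 0.0417i, |z|^2 = 0.0705
Iter 11: z = -0.2620 + 0.0421i, |z|^2 = 0.0704
Iter 12: z = -0.2621 + 0.0419i, |z|^2 = 0.0705
Iter 13: z = -0.2621 + 0.0420i, |z|^2 = 0.0704
Iter 14: z = -0.2621 + 0.0420i, |z|^2 = 0.0705
Iter 15: z = -0.2621 + 0.0420i, |z|^2 = 0.0704
Iter 16: z = -0.2621 + 0.0420i, |z|^2 = 0.0705
Iter 17: z = -0.2621 + 0.0420i, |z|^2 = 0.0704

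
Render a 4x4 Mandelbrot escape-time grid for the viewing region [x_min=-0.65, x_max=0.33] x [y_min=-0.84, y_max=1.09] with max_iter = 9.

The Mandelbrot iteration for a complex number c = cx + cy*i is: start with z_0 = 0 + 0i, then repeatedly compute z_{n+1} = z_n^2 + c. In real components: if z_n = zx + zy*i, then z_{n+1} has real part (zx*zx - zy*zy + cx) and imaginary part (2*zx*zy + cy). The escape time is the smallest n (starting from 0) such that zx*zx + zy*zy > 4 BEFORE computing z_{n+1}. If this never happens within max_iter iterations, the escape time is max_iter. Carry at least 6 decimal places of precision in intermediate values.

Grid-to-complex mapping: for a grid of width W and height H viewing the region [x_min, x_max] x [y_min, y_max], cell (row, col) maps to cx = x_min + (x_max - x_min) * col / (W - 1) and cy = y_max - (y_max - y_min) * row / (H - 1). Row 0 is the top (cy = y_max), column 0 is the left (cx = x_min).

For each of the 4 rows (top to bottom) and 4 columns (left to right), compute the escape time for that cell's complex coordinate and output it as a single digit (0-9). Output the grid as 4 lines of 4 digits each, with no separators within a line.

(row=0, col=0): c = -0.6500 + 1.0900i → escape time 3
(row=0, col=1): c = -0.3233 + 1.0900i → escape time 4
(row=0, col=2): c = 0.0033 + 1.0900i → escape time 4
(row=0, col=3): c = 0.3300 + 1.0900i → escape time 3
(row=1, col=0): c = -0.6500 + 0.4467i → escape time 9
(row=1, col=1): c = -0.3233 + 0.4467i → escape time 9
(row=1, col=2): c = 0.0033 + 0.4467i → escape time 9
(row=1, col=3): c = 0.3300 + 0.4467i → escape time 9
(row=2, col=0): c = -0.6500 + -0.1967i → escape time 9
(row=2, col=1): c = -0.3233 + -0.1967i → escape time 9
(row=2, col=2): c = 0.0033 + -0.1967i → escape time 9
(row=2, col=3): c = 0.3300 + -0.1967i → escape time 9
(row=3, col=0): c = -0.6500 + -0.8400i → escape time 4
(row=3, col=1): c = -0.3233 + -0.8400i → escape time 7
(row=3, col=2): c = 0.0033 + -0.8400i → escape time 9
(row=3, col=3): c = 0.3300 + -0.8400i → escape time 4

Answer: 3443
9999
9999
4794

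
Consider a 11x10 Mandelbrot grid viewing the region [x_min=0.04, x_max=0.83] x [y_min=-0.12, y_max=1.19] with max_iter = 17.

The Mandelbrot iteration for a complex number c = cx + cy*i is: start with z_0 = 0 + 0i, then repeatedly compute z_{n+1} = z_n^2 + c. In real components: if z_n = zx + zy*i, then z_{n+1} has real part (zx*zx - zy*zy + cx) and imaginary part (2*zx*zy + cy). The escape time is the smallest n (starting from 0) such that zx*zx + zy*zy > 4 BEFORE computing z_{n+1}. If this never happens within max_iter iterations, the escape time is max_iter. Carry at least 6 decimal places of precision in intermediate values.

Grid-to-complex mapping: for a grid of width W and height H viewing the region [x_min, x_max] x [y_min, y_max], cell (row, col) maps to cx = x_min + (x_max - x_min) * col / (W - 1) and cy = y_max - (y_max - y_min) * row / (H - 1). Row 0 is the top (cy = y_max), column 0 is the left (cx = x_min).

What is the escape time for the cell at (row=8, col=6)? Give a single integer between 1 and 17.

Answer: 5

Derivation:
z_0 = 0 + 0i, c = 0.5140 + 0.0256i
Iter 1: z = 0.5140 + 0.0256i, |z|^2 = 0.2648
Iter 2: z = 0.7775 + 0.0518i, |z|^2 = 0.6073
Iter 3: z = 1.1159 + 0.1062i, |z|^2 = 1.2565
Iter 4: z = 1.7479 + 0.2625i, |z|^2 = 3.1242
Iter 5: z = 3.5004 + 0.9431i, |z|^2 = 13.1422
Escaped at iteration 5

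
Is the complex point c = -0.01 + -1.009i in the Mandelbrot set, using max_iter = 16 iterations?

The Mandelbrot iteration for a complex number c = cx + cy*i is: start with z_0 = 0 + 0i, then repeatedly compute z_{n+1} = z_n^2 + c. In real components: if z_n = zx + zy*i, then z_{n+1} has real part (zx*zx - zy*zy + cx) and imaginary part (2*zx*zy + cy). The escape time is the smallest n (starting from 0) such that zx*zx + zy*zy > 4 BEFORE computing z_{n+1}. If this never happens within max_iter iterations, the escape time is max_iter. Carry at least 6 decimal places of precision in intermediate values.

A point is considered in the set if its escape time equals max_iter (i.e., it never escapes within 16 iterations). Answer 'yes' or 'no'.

Answer: no

Derivation:
z_0 = 0 + 0i, c = -0.0100 + -1.0090i
Iter 1: z = -0.0100 + -1.0090i, |z|^2 = 1.0182
Iter 2: z = -1.0280 + -0.9888i, |z|^2 = 2.0345
Iter 3: z = 0.0690 + 1.0240i, |z|^2 = 1.0533
Iter 4: z = -1.0538 + -0.8677i, |z|^2 = 1.8634
Iter 5: z = 0.3475 + 0.8198i, |z|^2 = 0.7928
Iter 6: z = -0.5613 + -0.4393i, |z|^2 = 0.5080
Iter 7: z = 0.1121 + -0.5158i, |z|^2 = 0.2786
Iter 8: z = -0.2635 + -1.1246i, |z|^2 = 1.3342
Iter 9: z = -1.2053 + -0.4163i, |z|^2 = 1.6261
Iter 10: z = 1.2696 + -0.0055i, |z|^2 = 1.6118
Iter 11: z = 1.6017 + -1.0230i, |z|^2 = 3.6122
Iter 12: z = 1.5089 + -4.2863i, |z|^2 = 20.6495
Escaped at iteration 12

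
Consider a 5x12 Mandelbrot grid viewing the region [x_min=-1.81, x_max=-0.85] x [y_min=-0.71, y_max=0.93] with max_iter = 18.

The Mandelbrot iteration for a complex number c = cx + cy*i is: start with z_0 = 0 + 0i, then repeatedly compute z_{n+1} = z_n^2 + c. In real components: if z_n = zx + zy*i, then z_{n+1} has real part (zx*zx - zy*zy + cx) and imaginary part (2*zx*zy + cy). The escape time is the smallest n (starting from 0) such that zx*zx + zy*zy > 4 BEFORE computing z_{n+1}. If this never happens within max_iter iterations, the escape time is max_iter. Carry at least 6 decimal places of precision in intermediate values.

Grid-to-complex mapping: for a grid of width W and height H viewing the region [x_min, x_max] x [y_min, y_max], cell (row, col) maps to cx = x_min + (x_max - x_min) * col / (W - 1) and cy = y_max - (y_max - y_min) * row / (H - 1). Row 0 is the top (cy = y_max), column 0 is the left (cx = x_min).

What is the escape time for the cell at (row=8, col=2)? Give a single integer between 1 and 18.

Answer: 7

Derivation:
z_0 = 0 + 0i, c = -1.3300 + -0.2627i
Iter 1: z = -1.3300 + -0.2627i, |z|^2 = 1.8379
Iter 2: z = 0.3699 + 0.4361i, |z|^2 = 0.3270
Iter 3: z = -1.3834 + 0.0599i, |z|^2 = 1.9174
Iter 4: z = 0.5802 + -0.4285i, |z|^2 = 0.5202
Iter 5: z = -1.1769 + -0.7599i, |z|^2 = 1.9626
Iter 6: z = -0.5223 + 1.5260i, |z|^2 = 2.6014
Iter 7: z = -3.3859 + -1.8568i, |z|^2 = 14.9116
Escaped at iteration 7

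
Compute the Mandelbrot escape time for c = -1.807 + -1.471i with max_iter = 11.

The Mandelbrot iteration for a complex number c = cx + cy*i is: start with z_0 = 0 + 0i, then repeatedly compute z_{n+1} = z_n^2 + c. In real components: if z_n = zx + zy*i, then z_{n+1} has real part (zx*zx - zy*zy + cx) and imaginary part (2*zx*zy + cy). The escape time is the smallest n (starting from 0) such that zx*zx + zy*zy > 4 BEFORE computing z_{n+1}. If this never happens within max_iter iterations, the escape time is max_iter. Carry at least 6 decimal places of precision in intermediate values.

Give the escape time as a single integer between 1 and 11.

Answer: 1

Derivation:
z_0 = 0 + 0i, c = -1.8070 + -1.4710i
Iter 1: z = -1.8070 + -1.4710i, |z|^2 = 5.4291
Escaped at iteration 1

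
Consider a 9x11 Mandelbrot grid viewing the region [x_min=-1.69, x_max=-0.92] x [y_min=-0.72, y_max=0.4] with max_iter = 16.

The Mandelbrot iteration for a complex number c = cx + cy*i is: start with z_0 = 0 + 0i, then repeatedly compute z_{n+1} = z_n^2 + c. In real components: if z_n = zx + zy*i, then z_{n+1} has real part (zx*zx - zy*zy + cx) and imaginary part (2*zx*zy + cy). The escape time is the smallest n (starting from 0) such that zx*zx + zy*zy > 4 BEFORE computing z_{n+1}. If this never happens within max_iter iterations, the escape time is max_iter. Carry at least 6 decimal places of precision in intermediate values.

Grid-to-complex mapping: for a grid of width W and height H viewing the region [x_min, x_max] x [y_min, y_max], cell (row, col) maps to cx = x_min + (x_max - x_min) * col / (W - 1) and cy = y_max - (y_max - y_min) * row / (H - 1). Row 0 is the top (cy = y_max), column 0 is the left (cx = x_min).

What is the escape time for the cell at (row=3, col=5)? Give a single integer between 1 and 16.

Answer: 16

Derivation:
z_0 = 0 + 0i, c = -1.2087 + 0.0640i
Iter 1: z = -1.2087 + 0.0640i, |z|^2 = 1.4652
Iter 2: z = 0.2482 + -0.0907i, |z|^2 = 0.0698
Iter 3: z = -1.1554 + 0.0190i, |z|^2 = 1.3352
Iter 4: z = 0.1258 + 0.0202i, |z|^2 = 0.0162
Iter 5: z = -1.1933 + 0.0691i, |z|^2 = 1.4288
Iter 6: z = 0.2105 + -0.1009i, |z|^2 = 0.0545
Iter 7: z = -1.1746 + 0.0215i, |z|^2 = 1.3801
Iter 8: z = 0.1705 + 0.0134i, |z|^2 = 0.0292
Iter 9: z = -1.1799 + 0.0686i, |z|^2 = 1.3968
Iter 10: z = 0.1787 + -0.0978i, |z|^2 = 0.0415
Iter 11: z = -1.1864 + 0.0290i, |z|^2 = 1.4084
Iter 12: z = 0.1980 + -0.0049i, |z|^2 = 0.0392
Iter 13: z = -1.1696 + 0.0621i, |z|^2 = 1.3718
Iter 14: z = 0.1553 + -0.0812i, |z|^2 = 0.0307
Iter 15: z = -1.1912 + 0.0388i, |z|^2 = 1.4205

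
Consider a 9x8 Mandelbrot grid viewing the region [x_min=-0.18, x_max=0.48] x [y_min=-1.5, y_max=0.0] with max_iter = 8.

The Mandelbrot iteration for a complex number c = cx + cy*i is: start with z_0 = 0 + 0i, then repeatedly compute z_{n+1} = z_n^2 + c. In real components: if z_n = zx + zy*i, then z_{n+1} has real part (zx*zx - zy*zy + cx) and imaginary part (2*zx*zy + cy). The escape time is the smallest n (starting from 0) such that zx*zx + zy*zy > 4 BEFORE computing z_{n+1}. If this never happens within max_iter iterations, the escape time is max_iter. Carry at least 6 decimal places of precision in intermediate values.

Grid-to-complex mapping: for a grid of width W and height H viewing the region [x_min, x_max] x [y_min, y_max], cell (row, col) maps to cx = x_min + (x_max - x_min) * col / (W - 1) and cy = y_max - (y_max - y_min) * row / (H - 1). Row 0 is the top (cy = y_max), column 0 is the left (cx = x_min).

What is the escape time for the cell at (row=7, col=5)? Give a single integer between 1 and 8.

z_0 = 0 + 0i, c = 0.2325 + -1.5000i
Iter 1: z = 0.2325 + -1.5000i, |z|^2 = 2.3041
Iter 2: z = -1.9634 + -2.1975i, |z|^2 = 8.6841
Escaped at iteration 2

Answer: 2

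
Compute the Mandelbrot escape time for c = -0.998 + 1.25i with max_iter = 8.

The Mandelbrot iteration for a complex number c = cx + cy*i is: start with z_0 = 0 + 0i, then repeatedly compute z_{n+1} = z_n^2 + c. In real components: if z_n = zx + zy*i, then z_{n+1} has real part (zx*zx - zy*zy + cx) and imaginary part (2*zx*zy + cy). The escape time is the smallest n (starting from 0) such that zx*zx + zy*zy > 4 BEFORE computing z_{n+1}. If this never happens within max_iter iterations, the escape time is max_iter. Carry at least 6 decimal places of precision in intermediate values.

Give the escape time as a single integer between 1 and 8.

z_0 = 0 + 0i, c = -0.9980 + 1.2500i
Iter 1: z = -0.9980 + 1.2500i, |z|^2 = 2.5585
Iter 2: z = -1.5645 + -1.2450i, |z|^2 = 3.9977
Iter 3: z = -0.1004 + 5.1456i, |z|^2 = 26.4872
Escaped at iteration 3

Answer: 3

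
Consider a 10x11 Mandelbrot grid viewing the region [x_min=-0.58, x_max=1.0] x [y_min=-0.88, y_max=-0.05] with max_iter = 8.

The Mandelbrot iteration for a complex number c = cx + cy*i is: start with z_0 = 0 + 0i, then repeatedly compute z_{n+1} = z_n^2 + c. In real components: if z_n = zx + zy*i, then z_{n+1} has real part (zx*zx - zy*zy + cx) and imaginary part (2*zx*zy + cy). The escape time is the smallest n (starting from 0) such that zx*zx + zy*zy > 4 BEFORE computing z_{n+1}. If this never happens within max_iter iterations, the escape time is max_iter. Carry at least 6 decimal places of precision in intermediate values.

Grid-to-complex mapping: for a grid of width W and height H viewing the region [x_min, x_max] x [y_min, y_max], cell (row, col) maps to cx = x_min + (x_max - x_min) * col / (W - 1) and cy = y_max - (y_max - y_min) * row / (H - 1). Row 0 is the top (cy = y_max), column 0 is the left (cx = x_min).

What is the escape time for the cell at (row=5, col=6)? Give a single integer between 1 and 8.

z_0 = 0 + 0i, c = 0.4733 + -0.4650i
Iter 1: z = 0.4733 + -0.4650i, |z|^2 = 0.4403
Iter 2: z = 0.4812 + -0.9052i, |z|^2 = 1.0509
Iter 3: z = -0.1145 + -1.3361i, |z|^2 = 1.7982
Iter 4: z = -1.2987 + -0.1589i, |z|^2 = 1.7118
Iter 5: z = 2.1346 + -0.0522i, |z|^2 = 4.5592
Escaped at iteration 5

Answer: 5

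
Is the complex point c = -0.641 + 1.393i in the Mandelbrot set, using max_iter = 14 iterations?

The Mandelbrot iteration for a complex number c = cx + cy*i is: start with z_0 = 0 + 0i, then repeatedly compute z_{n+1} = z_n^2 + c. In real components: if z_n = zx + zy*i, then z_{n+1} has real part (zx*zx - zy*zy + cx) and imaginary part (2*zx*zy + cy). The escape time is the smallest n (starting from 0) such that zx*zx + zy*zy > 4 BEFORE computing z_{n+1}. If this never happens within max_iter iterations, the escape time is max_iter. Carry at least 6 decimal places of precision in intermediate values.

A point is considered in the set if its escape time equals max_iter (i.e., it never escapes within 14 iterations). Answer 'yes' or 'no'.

Answer: no

Derivation:
z_0 = 0 + 0i, c = -0.6410 + 1.3930i
Iter 1: z = -0.6410 + 1.3930i, |z|^2 = 2.3513
Iter 2: z = -2.1706 + -0.3928i, |z|^2 = 4.8657
Escaped at iteration 2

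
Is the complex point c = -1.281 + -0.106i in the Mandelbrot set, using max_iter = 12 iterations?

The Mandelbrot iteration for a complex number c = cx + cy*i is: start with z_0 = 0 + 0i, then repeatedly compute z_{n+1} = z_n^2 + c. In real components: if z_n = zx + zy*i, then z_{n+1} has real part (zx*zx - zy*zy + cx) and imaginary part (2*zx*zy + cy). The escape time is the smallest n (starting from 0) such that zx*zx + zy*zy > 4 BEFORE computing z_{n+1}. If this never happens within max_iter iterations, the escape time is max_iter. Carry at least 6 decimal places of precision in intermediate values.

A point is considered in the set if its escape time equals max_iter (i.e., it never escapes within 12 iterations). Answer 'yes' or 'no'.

Answer: yes

Derivation:
z_0 = 0 + 0i, c = -1.2810 + -0.1060i
Iter 1: z = -1.2810 + -0.1060i, |z|^2 = 1.6522
Iter 2: z = 0.3487 + 0.1656i, |z|^2 = 0.1490
Iter 3: z = -1.1868 + 0.0095i, |z|^2 = 1.4086
Iter 4: z = 0.1274 + -0.1285i, |z|^2 = 0.0327
Iter 5: z = -1.2813 + -0.1387i, |z|^2 = 1.6609
Iter 6: z = 0.3414 + 0.2495i, |z|^2 = 0.1788
Iter 7: z = -1.2267 + 0.0644i, |z|^2 = 1.5089
Iter 8: z = 0.2197 + -0.2640i, |z|^2 = 0.1179
Iter 9: z = -1.3024 + -0.2220i, |z|^2 = 1.7456
Iter 10: z = 0.3661 + 0.4722i, |z|^2 = 0.3570
Iter 11: z = -1.3700 + 0.2397i, |z|^2 = 1.9343
Did not escape in 12 iterations → in set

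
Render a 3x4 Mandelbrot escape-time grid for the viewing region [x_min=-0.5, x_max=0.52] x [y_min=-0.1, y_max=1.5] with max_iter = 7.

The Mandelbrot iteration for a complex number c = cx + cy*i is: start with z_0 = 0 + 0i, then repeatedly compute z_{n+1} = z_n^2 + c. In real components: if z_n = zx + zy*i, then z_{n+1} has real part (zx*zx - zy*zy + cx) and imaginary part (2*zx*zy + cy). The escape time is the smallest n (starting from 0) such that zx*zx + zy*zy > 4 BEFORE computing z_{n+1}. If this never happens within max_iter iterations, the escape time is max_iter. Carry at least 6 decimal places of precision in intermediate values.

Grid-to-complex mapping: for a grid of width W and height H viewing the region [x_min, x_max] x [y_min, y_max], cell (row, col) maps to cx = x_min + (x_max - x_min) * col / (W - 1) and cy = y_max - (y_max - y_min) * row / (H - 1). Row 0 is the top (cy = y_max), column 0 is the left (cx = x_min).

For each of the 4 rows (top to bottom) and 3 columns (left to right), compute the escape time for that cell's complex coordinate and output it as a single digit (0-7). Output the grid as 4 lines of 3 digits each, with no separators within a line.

(row=0, col=0): c = -0.5000 + 1.5000i → escape time 2
(row=0, col=1): c = 0.0100 + 1.5000i → escape time 2
(row=0, col=2): c = 0.5200 + 1.5000i → escape time 2
(row=1, col=0): c = -0.5000 + 0.9667i → escape time 4
(row=1, col=1): c = 0.0100 + 0.9667i → escape time 6
(row=1, col=2): c = 0.5200 + 0.9667i → escape time 3
(row=2, col=0): c = -0.5000 + 0.4333i → escape time 7
(row=2, col=1): c = 0.0100 + 0.4333i → escape time 7
(row=2, col=2): c = 0.5200 + 0.4333i → escape time 5
(row=3, col=0): c = -0.5000 + -0.1000i → escape time 7
(row=3, col=1): c = 0.0100 + -0.1000i → escape time 7
(row=3, col=2): c = 0.5200 + -0.1000i → escape time 5

Answer: 222
463
775
775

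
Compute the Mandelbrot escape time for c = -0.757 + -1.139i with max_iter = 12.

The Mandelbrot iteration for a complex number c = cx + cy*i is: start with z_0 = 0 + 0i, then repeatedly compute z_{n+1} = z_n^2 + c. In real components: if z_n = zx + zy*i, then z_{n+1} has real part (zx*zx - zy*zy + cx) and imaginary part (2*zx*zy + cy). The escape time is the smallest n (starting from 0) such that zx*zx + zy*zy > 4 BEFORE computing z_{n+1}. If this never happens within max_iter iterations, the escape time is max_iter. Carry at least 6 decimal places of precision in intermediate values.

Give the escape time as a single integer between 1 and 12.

Answer: 3

Derivation:
z_0 = 0 + 0i, c = -0.7570 + -1.1390i
Iter 1: z = -0.7570 + -1.1390i, |z|^2 = 1.8704
Iter 2: z = -1.4813 + 0.5854i, |z|^2 = 2.5369
Iter 3: z = 1.0944 + -2.8734i, |z|^2 = 9.4542
Escaped at iteration 3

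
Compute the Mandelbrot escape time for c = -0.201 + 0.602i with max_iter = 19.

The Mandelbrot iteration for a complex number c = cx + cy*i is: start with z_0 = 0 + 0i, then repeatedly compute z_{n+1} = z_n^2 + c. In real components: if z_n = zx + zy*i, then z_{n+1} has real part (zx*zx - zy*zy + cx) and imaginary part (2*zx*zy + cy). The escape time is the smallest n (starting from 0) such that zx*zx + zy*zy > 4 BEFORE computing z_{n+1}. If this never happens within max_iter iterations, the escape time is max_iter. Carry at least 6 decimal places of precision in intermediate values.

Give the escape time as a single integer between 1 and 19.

Answer: 19

Derivation:
z_0 = 0 + 0i, c = -0.2010 + 0.6020i
Iter 1: z = -0.2010 + 0.6020i, |z|^2 = 0.4028
Iter 2: z = -0.5230 + 0.3600i, |z|^2 = 0.4031
Iter 3: z = -0.0571 + 0.2254i, |z|^2 = 0.0541
Iter 4: z = -0.2486 + 0.5763i, |z|^2 = 0.3939
Iter 5: z = -0.4713 + 0.3155i, |z|^2 = 0.3217
Iter 6: z = -0.0784 + 0.3046i, |z|^2 = 0.0989
Iter 7: z = -0.2876 + 0.5542i, |z|^2 = 0.3899
Iter 8: z = -0.4254 + 0.2832i, |z|^2 = 0.2612
Iter 9: z = -0.1002 + 0.3611i, |z|^2 = 0.1404
Iter 10: z = -0.3213 + 0.5296i, |z|^2 = 0.3838
Iter 11: z = -0.3783 + 0.2616i, |z|^2 = 0.2115
Iter 12: z = -0.1264 + 0.4041i, |z|^2 = 0.1792
Iter 13: z = -0.3483 + 0.4999i, |z|^2 = 0.3712
Iter 14: z = -0.3296 + 0.2538i, |z|^2 = 0.1730
Iter 15: z = -0.1568 + 0.4347i, |z|^2 = 0.2136
Iter 16: z = -0.3654 + 0.4657i, |z|^2 = 0.3504
Iter 17: z = -0.2843 + 0.2617i, |z|^2 = 0.1493
Iter 18: z = -0.1886 + 0.4532i, |z|^2 = 0.2410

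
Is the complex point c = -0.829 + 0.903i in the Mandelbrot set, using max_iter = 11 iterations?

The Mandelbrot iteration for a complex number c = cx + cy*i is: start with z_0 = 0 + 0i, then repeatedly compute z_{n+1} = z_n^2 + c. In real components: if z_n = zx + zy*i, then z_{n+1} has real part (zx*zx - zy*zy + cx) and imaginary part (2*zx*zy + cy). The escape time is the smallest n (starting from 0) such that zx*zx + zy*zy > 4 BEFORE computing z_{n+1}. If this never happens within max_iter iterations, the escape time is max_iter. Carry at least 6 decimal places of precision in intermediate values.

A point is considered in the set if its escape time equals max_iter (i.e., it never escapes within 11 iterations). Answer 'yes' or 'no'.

z_0 = 0 + 0i, c = -0.8290 + 0.9030i
Iter 1: z = -0.8290 + 0.9030i, |z|^2 = 1.5027
Iter 2: z = -0.9572 + -0.5942i, |z|^2 = 1.2692
Iter 3: z = -0.2659 + 2.0404i, |z|^2 = 4.2341
Escaped at iteration 3

Answer: no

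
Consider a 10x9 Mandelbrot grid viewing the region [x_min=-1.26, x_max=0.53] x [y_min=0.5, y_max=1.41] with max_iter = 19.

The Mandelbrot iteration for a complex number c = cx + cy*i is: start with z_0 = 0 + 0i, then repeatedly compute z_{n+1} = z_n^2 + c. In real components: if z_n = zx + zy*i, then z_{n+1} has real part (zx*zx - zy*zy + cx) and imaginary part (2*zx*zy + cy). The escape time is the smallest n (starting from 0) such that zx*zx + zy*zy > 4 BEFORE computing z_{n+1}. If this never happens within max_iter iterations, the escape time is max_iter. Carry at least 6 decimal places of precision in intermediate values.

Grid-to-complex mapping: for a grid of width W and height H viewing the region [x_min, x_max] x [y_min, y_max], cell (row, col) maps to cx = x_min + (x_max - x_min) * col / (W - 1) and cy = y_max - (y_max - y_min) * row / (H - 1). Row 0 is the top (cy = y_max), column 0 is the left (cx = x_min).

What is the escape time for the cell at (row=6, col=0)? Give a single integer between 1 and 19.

z_0 = 0 + 0i, c = -1.2600 + 0.7275i
Iter 1: z = -1.2600 + 0.7275i, |z|^2 = 2.1169
Iter 2: z = -0.2017 + -1.1058i, |z|^2 = 1.2635
Iter 3: z = -2.4421 + 1.1735i, |z|^2 = 7.3411
Escaped at iteration 3

Answer: 3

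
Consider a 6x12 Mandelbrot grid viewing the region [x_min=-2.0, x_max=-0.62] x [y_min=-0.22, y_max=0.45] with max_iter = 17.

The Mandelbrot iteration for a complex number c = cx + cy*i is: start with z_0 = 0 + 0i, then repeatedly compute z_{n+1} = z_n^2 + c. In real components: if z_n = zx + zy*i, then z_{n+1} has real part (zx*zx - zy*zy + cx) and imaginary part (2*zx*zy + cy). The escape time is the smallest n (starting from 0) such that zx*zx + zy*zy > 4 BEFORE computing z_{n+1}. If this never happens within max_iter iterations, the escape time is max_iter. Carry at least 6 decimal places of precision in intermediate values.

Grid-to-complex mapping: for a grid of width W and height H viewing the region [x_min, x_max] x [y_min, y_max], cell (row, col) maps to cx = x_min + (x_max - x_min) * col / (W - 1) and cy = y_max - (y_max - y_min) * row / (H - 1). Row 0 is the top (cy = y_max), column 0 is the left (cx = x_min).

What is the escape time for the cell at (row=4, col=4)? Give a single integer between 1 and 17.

Answer: 17

Derivation:
z_0 = 0 + 0i, c = -0.8960 + 0.2064i
Iter 1: z = -0.8960 + 0.2064i, |z|^2 = 0.8454
Iter 2: z = -0.1358 + -0.1634i, |z|^2 = 0.0451
Iter 3: z = -0.9043 + 0.2507i, |z|^2 = 0.8806
Iter 4: z = -0.1412 + -0.2471i, |z|^2 = 0.0810
Iter 5: z = -0.9371 + 0.2761i, |z|^2 = 0.9545
Iter 6: z = -0.0940 + -0.3112i, |z|^2 = 0.1057
Iter 7: z = -0.9840 + 0.2649i, |z|^2 = 1.0384
Iter 8: z = 0.0021 + -0.3149i, |z|^2 = 0.0992
Iter 9: z = -0.9952 + 0.2050i, |z|^2 = 1.0324
Iter 10: z = 0.0523 + -0.2017i, |z|^2 = 0.0434
Iter 11: z = -0.9340 + 0.1853i, |z|^2 = 0.9066
Iter 12: z = -0.0580 + -0.1397i, |z|^2 = 0.0229
Iter 13: z = -0.9121 + 0.2226i, |z|^2 = 0.8816
Iter 14: z = -0.1135 + -0.1997i, |z|^2 = 0.0528
Iter 15: z = -0.9230 + 0.2517i, |z|^2 = 0.9153
Iter 16: z = -0.1075 + -0.2583i, |z|^2 = 0.0782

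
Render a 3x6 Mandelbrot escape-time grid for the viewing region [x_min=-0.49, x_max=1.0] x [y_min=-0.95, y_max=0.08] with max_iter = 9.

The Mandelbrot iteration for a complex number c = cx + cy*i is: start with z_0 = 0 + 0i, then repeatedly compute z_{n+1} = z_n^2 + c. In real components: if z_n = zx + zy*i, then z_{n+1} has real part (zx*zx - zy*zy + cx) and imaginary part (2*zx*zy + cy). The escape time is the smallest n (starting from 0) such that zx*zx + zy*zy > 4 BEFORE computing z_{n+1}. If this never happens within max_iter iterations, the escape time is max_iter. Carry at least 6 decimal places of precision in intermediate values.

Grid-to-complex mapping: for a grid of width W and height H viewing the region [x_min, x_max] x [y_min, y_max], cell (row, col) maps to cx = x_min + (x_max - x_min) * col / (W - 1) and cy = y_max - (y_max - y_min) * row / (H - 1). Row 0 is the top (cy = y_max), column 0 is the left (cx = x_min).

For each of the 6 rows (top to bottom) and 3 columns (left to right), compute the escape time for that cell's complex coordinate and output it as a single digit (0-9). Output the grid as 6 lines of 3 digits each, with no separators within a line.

Answer: 992
992
992
992
652
442

Derivation:
(row=0, col=0): c = -0.4900 + 0.0800i → escape time 9
(row=0, col=1): c = 0.2550 + 0.0800i → escape time 9
(row=0, col=2): c = 1.0000 + 0.0800i → escape time 2
(row=1, col=0): c = -0.4900 + -0.1260i → escape time 9
(row=1, col=1): c = 0.2550 + -0.1260i → escape time 9
(row=1, col=2): c = 1.0000 + -0.1260i → escape time 2
(row=2, col=0): c = -0.4900 + -0.3320i → escape time 9
(row=2, col=1): c = 0.2550 + -0.3320i → escape time 9
(row=2, col=2): c = 1.0000 + -0.3320i → escape time 2
(row=3, col=0): c = -0.4900 + -0.5380i → escape time 9
(row=3, col=1): c = 0.2550 + -0.5380i → escape time 9
(row=3, col=2): c = 1.0000 + -0.5380i → escape time 2
(row=4, col=0): c = -0.4900 + -0.7440i → escape time 6
(row=4, col=1): c = 0.2550 + -0.7440i → escape time 5
(row=4, col=2): c = 1.0000 + -0.7440i → escape time 2
(row=5, col=0): c = -0.4900 + -0.9500i → escape time 4
(row=5, col=1): c = 0.2550 + -0.9500i → escape time 4
(row=5, col=2): c = 1.0000 + -0.9500i → escape time 2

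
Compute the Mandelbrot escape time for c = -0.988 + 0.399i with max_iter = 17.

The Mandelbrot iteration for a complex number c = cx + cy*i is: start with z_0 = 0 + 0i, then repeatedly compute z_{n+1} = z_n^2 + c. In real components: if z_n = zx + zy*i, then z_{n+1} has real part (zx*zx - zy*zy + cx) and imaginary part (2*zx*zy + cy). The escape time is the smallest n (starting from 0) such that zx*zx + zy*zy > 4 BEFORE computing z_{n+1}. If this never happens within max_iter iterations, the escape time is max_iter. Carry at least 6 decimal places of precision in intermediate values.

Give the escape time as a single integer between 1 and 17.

Answer: 7

Derivation:
z_0 = 0 + 0i, c = -0.9880 + 0.3990i
Iter 1: z = -0.9880 + 0.3990i, |z|^2 = 1.1353
Iter 2: z = -0.1711 + -0.3894i, |z|^2 = 0.1809
Iter 3: z = -1.1104 + 0.5322i, |z|^2 = 1.5162
Iter 4: z = -0.0383 + -0.7830i, |z|^2 = 0.6145
Iter 5: z = -1.5996 + 0.4590i, |z|^2 = 2.7692
Iter 6: z = 1.3599 + -1.0693i, |z|^2 = 2.9929
Iter 7: z = -0.2820 + -2.5094i, |z|^2 = 6.3766
Escaped at iteration 7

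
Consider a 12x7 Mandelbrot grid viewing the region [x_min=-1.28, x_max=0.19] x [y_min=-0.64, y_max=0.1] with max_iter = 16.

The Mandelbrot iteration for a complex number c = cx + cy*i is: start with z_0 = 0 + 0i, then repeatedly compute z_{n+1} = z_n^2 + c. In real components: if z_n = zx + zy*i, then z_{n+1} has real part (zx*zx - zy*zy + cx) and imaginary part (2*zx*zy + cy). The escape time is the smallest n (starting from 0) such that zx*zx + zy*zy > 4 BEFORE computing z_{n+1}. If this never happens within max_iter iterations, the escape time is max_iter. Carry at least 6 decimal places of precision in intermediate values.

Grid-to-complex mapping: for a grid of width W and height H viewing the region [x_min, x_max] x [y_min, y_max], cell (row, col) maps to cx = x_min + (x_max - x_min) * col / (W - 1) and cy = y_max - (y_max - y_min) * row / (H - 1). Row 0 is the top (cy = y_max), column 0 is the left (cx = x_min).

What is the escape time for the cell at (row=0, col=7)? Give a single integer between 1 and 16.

z_0 = 0 + 0i, c = -0.3445 + 0.1000i
Iter 1: z = -0.3445 + 0.1000i, |z|^2 = 0.1287
Iter 2: z = -0.2358 + 0.0311i, |z|^2 = 0.0566
Iter 3: z = -0.2899 + 0.0853i, |z|^2 = 0.0913
Iter 4: z = -0.2678 + 0.0505i, |z|^2 = 0.0743
Iter 5: z = -0.2754 + 0.0729i, |z|^2 = 0.0812
Iter 6: z = -0.2740 + 0.0598i, |z|^2 = 0.0787
Iter 7: z = -0.2730 + 0.0672i, |z|^2 = 0.0791
Iter 8: z = -0.2745 + 0.0633i, |z|^2 = 0.0794
Iter 9: z = -0.2732 + 0.0652i, |z|^2 = 0.0789
Iter 10: z = -0.2742 + 0.0643i, |z|^2 = 0.0793
Iter 11: z = -0.2735 + 0.0647i, |z|^2 = 0.0790
Iter 12: z = -0.2739 + 0.0646i, |z|^2 = 0.0792
Iter 13: z = -0.2737 + 0.0646i, |z|^2 = 0.0791
Iter 14: z = -0.2738 + 0.0646i, |z|^2 = 0.0792
Iter 15: z = -0.2737 + 0.0646i, |z|^2 = 0.0791

Answer: 16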